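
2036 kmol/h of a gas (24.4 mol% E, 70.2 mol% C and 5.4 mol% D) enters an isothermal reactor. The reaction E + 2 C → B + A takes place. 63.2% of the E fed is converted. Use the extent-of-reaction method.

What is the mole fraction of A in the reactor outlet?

E reacted = 0.632 × 496.8 = 314 kmol/h; ν_E = −1, so ξ = 314/1 = 314 kmol/h.
Outlet amounts (n = n₀ + ν ξ):
  E: 496.8 − 1(314) = 182.8
  C: 1429 − 2(314) = 801.3
  B: 0 + 1(314) = 314
  A: 0 + 1(314) = 314
  D: 109.9 (inert)
Total out = 1722 kmol/h; y_A = 314 / 1722 = 0.1823.

0.182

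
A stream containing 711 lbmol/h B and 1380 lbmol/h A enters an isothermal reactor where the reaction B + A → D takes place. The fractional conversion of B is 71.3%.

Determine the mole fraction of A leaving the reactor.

0.551

B reacted = 0.713 × 711 = 506.9 lbmol/h; ν_B = −1, so ξ = 506.9/1 = 506.9 lbmol/h.
Outlet amounts (n = n₀ + ν ξ):
  B: 711 − 1(506.9) = 204.1
  A: 1380 − 1(506.9) = 873.1
  D: 0 + 1(506.9) = 506.9
Total out = 1584 lbmol/h; y_A = 873.1 / 1584 = 0.5512.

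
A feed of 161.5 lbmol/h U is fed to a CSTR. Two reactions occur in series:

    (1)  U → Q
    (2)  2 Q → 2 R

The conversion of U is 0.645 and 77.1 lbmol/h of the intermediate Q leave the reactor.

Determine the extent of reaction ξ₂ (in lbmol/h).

ξ₂ = 13.5 lbmol/h

Conversion of U: U consumed = 1ξ₁ = 0.645 × 161.5 → ξ₁ = 104.2 lbmol/h.
Q balance: n_Q = 0 + 1ξ₁ − 2ξ₂ = 77.1 → ξ₂ = (1·104.2 − 77.1)/2 = 13.53 lbmol/h.
Outlet amounts (n = n₀ + Σ ν·ξ):
  U: 161.5 − 1(104.2) = 57.33
  Q: 0 + 1(104.2) − 2(13.53) = 77.1
  R: 0 + 2(13.53) = 27.07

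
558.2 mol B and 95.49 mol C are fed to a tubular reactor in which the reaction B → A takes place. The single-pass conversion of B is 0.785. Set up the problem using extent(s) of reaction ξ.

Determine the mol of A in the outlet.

B reacted = 0.785 × 558.2 = 438.2 mol; ν_B = −1, so ξ = 438.2/1 = 438.2 mol.
Outlet amounts (n = n₀ + ν ξ):
  B: 558.2 − 1(438.2) = 120
  A: 0 + 1(438.2) = 438.2
  C: 95.49 (inert)

438 mol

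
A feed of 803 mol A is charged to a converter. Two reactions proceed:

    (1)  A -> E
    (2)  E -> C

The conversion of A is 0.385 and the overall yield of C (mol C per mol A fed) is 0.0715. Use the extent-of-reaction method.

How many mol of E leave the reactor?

252 mol

Conversion of A: A consumed = 1ξ₁ = 0.385 × 803 → ξ₁ = 309.2 mol.
Yield of C: 1ξ₂ / 803 = 0.0715 → ξ₂ = 57.41 mol.
Outlet amounts (n = n₀ + Σ ν·ξ):
  A: 803 − 1(309.2) = 493.8
  E: 0 + 1(309.2) − 1(57.41) = 251.7
  C: 0 + 1(57.41) = 57.41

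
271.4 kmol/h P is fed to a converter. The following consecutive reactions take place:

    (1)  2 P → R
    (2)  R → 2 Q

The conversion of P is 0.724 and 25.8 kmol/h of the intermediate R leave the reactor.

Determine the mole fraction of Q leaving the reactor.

0.59

Conversion of P: P consumed = 2ξ₁ = 0.724 × 271.4 → ξ₁ = 98.25 kmol/h.
R balance: n_R = 0 + 1ξ₁ − 1ξ₂ = 25.8 → ξ₂ = (1·98.25 − 25.8)/1 = 72.45 kmol/h.
Outlet amounts (n = n₀ + Σ ν·ξ):
  P: 271.4 − 2(98.25) = 74.91
  R: 0 + 1(98.25) − 1(72.45) = 25.8
  Q: 0 + 2(72.45) = 144.9
Total out = 245.6 kmol/h; y_Q = 144.9 / 245.6 = 0.59.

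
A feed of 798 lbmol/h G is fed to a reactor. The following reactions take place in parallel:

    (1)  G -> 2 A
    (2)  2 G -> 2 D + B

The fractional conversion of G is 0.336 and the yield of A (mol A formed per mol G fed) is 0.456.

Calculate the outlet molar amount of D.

Yield of A: 2ξ₁ / 798 = 0.456 → ξ₁ = 181.9 lbmol/h.
Conversion of G: 1ξ₁ + 2ξ₂ = 0.336 × 798 = 268.1 → ξ₂ = 43.09 lbmol/h.
Outlet amounts (n = n₀ + Σ ν·ξ):
  G: 798 − 1(181.9) − 2(43.09) = 529.9
  A: 0 + 2(181.9) = 363.9
  D: 0 + 2(43.09) = 86.18
  B: 0 + 1(43.09) = 43.09

86.2 lbmol/h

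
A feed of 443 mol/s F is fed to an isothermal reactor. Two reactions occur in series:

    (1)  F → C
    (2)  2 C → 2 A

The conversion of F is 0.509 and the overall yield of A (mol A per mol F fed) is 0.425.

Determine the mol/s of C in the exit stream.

Conversion of F: F consumed = 1ξ₁ = 0.509 × 443 → ξ₁ = 225.5 mol/s.
Yield of A: 2ξ₂ / 443 = 0.425 → ξ₂ = 94.14 mol/s.
Outlet amounts (n = n₀ + Σ ν·ξ):
  F: 443 − 1(225.5) = 217.5
  C: 0 + 1(225.5) − 2(94.14) = 37.21
  A: 0 + 2(94.14) = 188.3

37.2 mol/s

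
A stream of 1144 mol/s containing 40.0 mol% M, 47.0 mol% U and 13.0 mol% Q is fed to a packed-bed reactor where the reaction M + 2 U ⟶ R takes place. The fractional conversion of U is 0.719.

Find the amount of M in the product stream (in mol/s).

264 mol/s

U reacted = 0.719 × 537.7 = 386.6 mol/s; ν_U = −2, so ξ = 386.6/2 = 193.3 mol/s.
Outlet amounts (n = n₀ + ν ξ):
  M: 457.6 − 1(193.3) = 264.3
  U: 537.7 − 2(193.3) = 151.1
  R: 0 + 1(193.3) = 193.3
  Q: 148.7 (inert)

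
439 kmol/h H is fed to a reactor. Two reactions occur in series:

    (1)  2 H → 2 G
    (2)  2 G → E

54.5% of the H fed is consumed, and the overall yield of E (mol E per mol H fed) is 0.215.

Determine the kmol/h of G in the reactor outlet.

50.5 kmol/h

Conversion of H: H consumed = 2ξ₁ = 0.545 × 439 → ξ₁ = 119.6 kmol/h.
Yield of E: 1ξ₂ / 439 = 0.215 → ξ₂ = 94.39 kmol/h.
Outlet amounts (n = n₀ + Σ ν·ξ):
  H: 439 − 2(119.6) = 199.7
  G: 0 + 2(119.6) − 2(94.39) = 50.49
  E: 0 + 1(94.39) = 94.39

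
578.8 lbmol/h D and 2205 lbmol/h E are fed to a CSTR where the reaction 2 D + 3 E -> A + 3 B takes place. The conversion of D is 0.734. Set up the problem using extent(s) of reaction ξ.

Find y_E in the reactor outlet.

0.61

D reacted = 0.734 × 578.8 = 424.8 lbmol/h; ν_D = −2, so ξ = 424.8/2 = 212.4 lbmol/h.
Outlet amounts (n = n₀ + ν ξ):
  D: 578.8 − 2(212.4) = 154
  E: 2205 − 3(212.4) = 1568
  A: 0 + 1(212.4) = 212.4
  B: 0 + 3(212.4) = 637.3
Total out = 2571 lbmol/h; y_E = 1568 / 2571 = 0.6097.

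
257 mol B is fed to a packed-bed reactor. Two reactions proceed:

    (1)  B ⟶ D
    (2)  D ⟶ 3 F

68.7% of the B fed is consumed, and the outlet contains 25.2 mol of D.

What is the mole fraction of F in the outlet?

0.811

Conversion of B: B consumed = 1ξ₁ = 0.687 × 257 → ξ₁ = 176.6 mol.
D balance: n_D = 0 + 1ξ₁ − 1ξ₂ = 25.2 → ξ₂ = (1·176.6 − 25.2)/1 = 151.4 mol.
Outlet amounts (n = n₀ + Σ ν·ξ):
  B: 257 − 1(176.6) = 80.44
  D: 0 + 1(176.6) − 1(151.4) = 25.2
  F: 0 + 3(151.4) = 454.1
Total out = 559.7 mol; y_F = 454.1 / 559.7 = 0.8113.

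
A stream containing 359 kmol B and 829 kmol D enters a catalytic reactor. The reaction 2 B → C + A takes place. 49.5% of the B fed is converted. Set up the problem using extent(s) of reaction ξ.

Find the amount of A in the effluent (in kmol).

88.9 kmol

B reacted = 0.495 × 359 = 177.7 kmol; ν_B = −2, so ξ = 177.7/2 = 88.85 kmol.
Outlet amounts (n = n₀ + ν ξ):
  B: 359 − 2(88.85) = 181.3
  C: 0 + 1(88.85) = 88.85
  A: 0 + 1(88.85) = 88.85
  D: 829 (inert)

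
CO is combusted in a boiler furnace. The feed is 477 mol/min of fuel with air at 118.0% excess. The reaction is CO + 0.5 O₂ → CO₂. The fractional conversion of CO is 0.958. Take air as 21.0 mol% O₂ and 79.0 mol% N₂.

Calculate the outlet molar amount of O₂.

291 mol/min

Stoichiometric O₂ = 0.5 × 477 = 238.5 mol/min; O₂ fed = 238.5 × 2.180 = 519.9 mol/min.
N₂ fed = 519.9 × 79/21 = 1956 mol/min.
Fuel reacted = 0.958 × 477 → ξ = 457 mol/min.
Outlet (n = n₀ + ν ξ):
  CO: 477 − 1(457) = 20.03
  O₂: 519.9 − 0.5(457) = 291.4
  N₂: 1956 (inert)
  CO₂: 0 + 1(457) = 457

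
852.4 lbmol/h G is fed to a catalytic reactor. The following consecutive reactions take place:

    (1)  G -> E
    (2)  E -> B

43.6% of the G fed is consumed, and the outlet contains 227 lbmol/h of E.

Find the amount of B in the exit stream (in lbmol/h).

145 lbmol/h

Conversion of G: G consumed = 1ξ₁ = 0.436 × 852.4 → ξ₁ = 371.6 lbmol/h.
E balance: n_E = 0 + 1ξ₁ − 1ξ₂ = 227 → ξ₂ = (1·371.6 − 227)/1 = 144.6 lbmol/h.
Outlet amounts (n = n₀ + Σ ν·ξ):
  G: 852.4 − 1(371.6) = 480.8
  E: 0 + 1(371.6) − 1(144.6) = 227
  B: 0 + 1(144.6) = 144.6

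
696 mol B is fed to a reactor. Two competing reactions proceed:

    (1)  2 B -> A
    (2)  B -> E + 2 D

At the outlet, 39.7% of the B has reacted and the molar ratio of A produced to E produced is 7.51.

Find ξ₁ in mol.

ξ₁ = 130 mol

Conversion of B: B consumed = 0.397 × 696 = 276.3 mol = 2ξ₁ + 1ξ₂.
Selectivity: 1ξ₁ / (1ξ₂) = 7.51 → ξ₁ = 7.51 ξ₂.
Substitute: (2·7.51 + 1) ξ₂ = 276.3 → ξ₂ = 17.25 mol, ξ₁ = 129.5 mol.
Outlet amounts (n = n₀ + Σ ν·ξ):
  B: 696 − 2(129.5) − 1(17.25) = 419.7
  A: 0 + 1(129.5) = 129.5
  E: 0 + 1(17.25) = 17.25
  D: 0 + 2(17.25) = 34.5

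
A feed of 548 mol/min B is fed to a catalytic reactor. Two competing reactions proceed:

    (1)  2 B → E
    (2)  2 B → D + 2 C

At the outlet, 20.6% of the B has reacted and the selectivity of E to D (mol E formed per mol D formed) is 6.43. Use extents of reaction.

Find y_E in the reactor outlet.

0.0964

Conversion of B: B consumed = 0.206 × 548 = 112.9 mol/min = 2ξ₁ + 2ξ₂.
Selectivity: 1ξ₁ / (1ξ₂) = 6.43 → ξ₁ = 6.43 ξ₂.
Substitute: (2·6.43 + 2) ξ₂ = 112.9 → ξ₂ = 7.597 mol/min, ξ₁ = 48.85 mol/min.
Outlet amounts (n = n₀ + Σ ν·ξ):
  B: 548 − 2(48.85) − 2(7.597) = 435.1
  E: 0 + 1(48.85) = 48.85
  D: 0 + 1(7.597) = 7.597
  C: 0 + 2(7.597) = 15.19
Total out = 506.7 mol/min; y_E = 48.85 / 506.7 = 0.09639.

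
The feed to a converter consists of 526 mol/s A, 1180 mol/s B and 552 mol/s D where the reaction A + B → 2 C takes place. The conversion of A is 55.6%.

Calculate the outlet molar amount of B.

A reacted = 0.556 × 526 = 292.5 mol/s; ν_A = −1, so ξ = 292.5/1 = 292.5 mol/s.
Outlet amounts (n = n₀ + ν ξ):
  A: 526 − 1(292.5) = 233.5
  B: 1180 − 1(292.5) = 887.5
  C: 0 + 2(292.5) = 584.9
  D: 552 (inert)

888 mol/s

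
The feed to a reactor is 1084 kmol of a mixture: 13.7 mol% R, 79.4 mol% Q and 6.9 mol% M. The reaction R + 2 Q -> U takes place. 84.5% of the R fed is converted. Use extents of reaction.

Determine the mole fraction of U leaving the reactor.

R reacted = 0.845 × 148.5 = 125.5 kmol; ν_R = −1, so ξ = 125.5/1 = 125.5 kmol.
Outlet amounts (n = n₀ + ν ξ):
  R: 148.5 − 1(125.5) = 23.02
  Q: 860.7 − 2(125.5) = 609.7
  U: 0 + 1(125.5) = 125.5
  M: 74.8 (inert)
Total out = 833 kmol; y_U = 125.5 / 833 = 0.1506.

0.151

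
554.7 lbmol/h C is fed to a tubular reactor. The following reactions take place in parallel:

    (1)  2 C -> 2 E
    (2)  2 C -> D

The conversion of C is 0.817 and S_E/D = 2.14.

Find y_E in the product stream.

Conversion of C: C consumed = 0.817 × 554.7 = 453.2 lbmol/h = 2ξ₁ + 2ξ₂.
Selectivity: 2ξ₁ / (1ξ₂) = 2.14 → ξ₁ = 1.07 ξ₂.
Substitute: (2·1.07 + 2) ξ₂ = 453.2 → ξ₂ = 109.5 lbmol/h, ξ₁ = 117.1 lbmol/h.
Outlet amounts (n = n₀ + Σ ν·ξ):
  C: 554.7 − 2(117.1) − 2(109.5) = 101.5
  E: 0 + 2(117.1) = 234.3
  D: 0 + 1(109.5) = 109.5
Total out = 445.2 lbmol/h; y_E = 234.3 / 445.2 = 0.5261.

0.526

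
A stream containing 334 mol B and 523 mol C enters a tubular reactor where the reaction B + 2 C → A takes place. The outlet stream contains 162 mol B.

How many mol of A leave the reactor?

172 mol

For B: n = n₀ − 1ξ → 162 = 334 − 1ξ, giving ξ = 172 mol.
Outlet amounts (n = n₀ + ν ξ):
  B: 334 − 1(172) = 162
  C: 523 − 2(172) = 179
  A: 0 + 1(172) = 172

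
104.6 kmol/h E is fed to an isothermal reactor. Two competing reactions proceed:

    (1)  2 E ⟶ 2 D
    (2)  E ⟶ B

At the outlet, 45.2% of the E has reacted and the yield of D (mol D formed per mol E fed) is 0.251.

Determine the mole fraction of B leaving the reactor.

Yield of D: 2ξ₁ / 104.6 = 0.251 → ξ₁ = 13.13 kmol/h.
Conversion of E: 2ξ₁ + 1ξ₂ = 0.452 × 104.6 = 47.28 → ξ₂ = 21.02 kmol/h.
Outlet amounts (n = n₀ + Σ ν·ξ):
  E: 104.6 − 2(13.13) − 1(21.02) = 57.32
  D: 0 + 2(13.13) = 26.25
  B: 0 + 1(21.02) = 21.02
Total out = 104.6 kmol/h; y_B = 21.02 / 104.6 = 0.201.

0.201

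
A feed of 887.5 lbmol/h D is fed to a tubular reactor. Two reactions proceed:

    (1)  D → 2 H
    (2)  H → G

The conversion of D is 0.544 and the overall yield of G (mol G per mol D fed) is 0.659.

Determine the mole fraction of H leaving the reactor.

Conversion of D: D consumed = 1ξ₁ = 0.544 × 887.5 → ξ₁ = 482.8 lbmol/h.
Yield of G: 1ξ₂ / 887.5 = 0.659 → ξ₂ = 584.9 lbmol/h.
Outlet amounts (n = n₀ + Σ ν·ξ):
  D: 887.5 − 1(482.8) = 404.7
  H: 0 + 2(482.8) − 1(584.9) = 380.7
  G: 0 + 1(584.9) = 584.9
Total out = 1370 lbmol/h; y_H = 380.7 / 1370 = 0.2778.

0.278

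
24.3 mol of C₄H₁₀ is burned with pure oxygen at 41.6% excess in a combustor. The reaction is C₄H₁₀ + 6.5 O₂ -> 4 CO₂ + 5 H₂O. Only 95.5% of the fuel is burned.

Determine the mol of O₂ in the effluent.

72.8 mol

Stoichiometric O₂ = 6.5 × 24.3 = 158 mol; O₂ fed = 158 × 1.416 = 223.7 mol.
Fuel reacted = 0.955 × 24.3 → ξ = 23.21 mol.
Outlet (n = n₀ + ν ξ):
  C₄H₁₀: 24.3 − 1(23.21) = 1.094
  O₂: 223.7 − 6.5(23.21) = 72.81
  CO₂: 0 + 4(23.21) = 92.83
  H₂O: 0 + 5(23.21) = 116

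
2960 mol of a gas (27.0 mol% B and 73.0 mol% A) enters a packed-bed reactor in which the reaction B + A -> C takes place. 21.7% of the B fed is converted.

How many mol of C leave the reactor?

B reacted = 0.217 × 799.2 = 173.4 mol; ν_B = −1, so ξ = 173.4/1 = 173.4 mol.
Outlet amounts (n = n₀ + ν ξ):
  B: 799.2 − 1(173.4) = 625.8
  A: 2161 − 1(173.4) = 1987
  C: 0 + 1(173.4) = 173.4

173 mol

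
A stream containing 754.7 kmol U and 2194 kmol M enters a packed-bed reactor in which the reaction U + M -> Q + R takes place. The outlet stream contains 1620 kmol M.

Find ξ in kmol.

For M: n = n₀ − 1ξ → 1620 = 2194 − 1ξ, giving ξ = 574 kmol.
Outlet amounts (n = n₀ + ν ξ):
  U: 754.7 − 1(574) = 180.7
  M: 2194 − 1(574) = 1620
  Q: 0 + 1(574) = 574
  R: 0 + 1(574) = 574

ξ = 574 kmol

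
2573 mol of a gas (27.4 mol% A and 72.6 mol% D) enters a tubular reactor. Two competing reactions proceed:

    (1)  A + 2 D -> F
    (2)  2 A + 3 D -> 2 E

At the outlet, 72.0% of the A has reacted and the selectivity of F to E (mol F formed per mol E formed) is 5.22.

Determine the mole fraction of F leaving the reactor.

0.266

Conversion of A: A consumed = 0.72 × 705 = 507.6 mol = 1ξ₁ + 2ξ₂.
Selectivity: 1ξ₁ / (2ξ₂) = 5.22 → ξ₁ = 10.44 ξ₂.
Substitute: (1·10.44 + 2) ξ₂ = 507.6 → ξ₂ = 40.8 mol, ξ₁ = 426 mol.
Outlet amounts (n = n₀ + Σ ν·ξ):
  A: 705 − 1(426) − 2(40.8) = 197.4
  D: 1868 − 2(426) − 3(40.8) = 893.6
  F: 0 + 1(426) = 426
  E: 0 + 2(40.8) = 81.61
Total out = 1599 mol; y_F = 426 / 1599 = 0.2665.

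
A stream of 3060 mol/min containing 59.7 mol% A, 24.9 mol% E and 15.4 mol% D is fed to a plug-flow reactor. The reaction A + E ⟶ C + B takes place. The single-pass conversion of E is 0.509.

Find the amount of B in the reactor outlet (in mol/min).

E reacted = 0.509 × 761.9 = 387.8 mol/min; ν_E = −1, so ξ = 387.8/1 = 387.8 mol/min.
Outlet amounts (n = n₀ + ν ξ):
  A: 1827 − 1(387.8) = 1439
  E: 761.9 − 1(387.8) = 374.1
  C: 0 + 1(387.8) = 387.8
  B: 0 + 1(387.8) = 387.8
  D: 471.2 (inert)

388 mol/min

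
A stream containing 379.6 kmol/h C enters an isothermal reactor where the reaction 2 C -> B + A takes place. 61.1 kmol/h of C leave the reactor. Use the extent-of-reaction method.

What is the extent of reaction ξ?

For C: n = n₀ − 2ξ → 61.1 = 379.6 − 2ξ, giving ξ = 159.2 kmol/h.
Outlet amounts (n = n₀ + ν ξ):
  C: 379.6 − 2(159.2) = 61.1
  B: 0 + 1(159.2) = 159.2
  A: 0 + 1(159.2) = 159.2

ξ = 159 kmol/h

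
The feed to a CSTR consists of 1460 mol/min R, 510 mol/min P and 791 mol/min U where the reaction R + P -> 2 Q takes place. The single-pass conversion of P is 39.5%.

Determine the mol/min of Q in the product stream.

403 mol/min

P reacted = 0.395 × 510 = 201.5 mol/min; ν_P = −1, so ξ = 201.5/1 = 201.5 mol/min.
Outlet amounts (n = n₀ + ν ξ):
  R: 1460 − 1(201.5) = 1259
  P: 510 − 1(201.5) = 308.5
  Q: 0 + 2(201.5) = 402.9
  U: 791 (inert)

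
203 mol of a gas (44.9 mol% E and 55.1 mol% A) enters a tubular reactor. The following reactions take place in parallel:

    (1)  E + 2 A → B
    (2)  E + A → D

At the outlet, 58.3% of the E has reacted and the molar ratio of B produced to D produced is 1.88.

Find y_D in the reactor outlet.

Conversion of E: E consumed = 0.583 × 91.15 = 53.14 mol = 1ξ₁ + 1ξ₂.
Selectivity: 1ξ₁ / (1ξ₂) = 1.88 → ξ₁ = 1.88 ξ₂.
Substitute: (1·1.88 + 1) ξ₂ = 53.14 → ξ₂ = 18.45 mol, ξ₁ = 34.69 mol.
Outlet amounts (n = n₀ + Σ ν·ξ):
  E: 91.15 − 1(34.69) − 1(18.45) = 38.01
  A: 111.9 − 2(34.69) − 1(18.45) = 24.03
  B: 0 + 1(34.69) = 34.69
  D: 0 + 1(18.45) = 18.45
Total out = 115.2 mol; y_D = 18.45 / 115.2 = 0.1602.

0.16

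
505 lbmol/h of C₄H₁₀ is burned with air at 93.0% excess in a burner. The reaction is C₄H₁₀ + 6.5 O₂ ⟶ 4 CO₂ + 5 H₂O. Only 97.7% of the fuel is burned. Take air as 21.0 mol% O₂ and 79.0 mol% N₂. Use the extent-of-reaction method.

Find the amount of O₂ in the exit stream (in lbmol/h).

3130 lbmol/h

Stoichiometric O₂ = 6.5 × 505 = 3282 lbmol/h; O₂ fed = 3282 × 1.930 = 6335 lbmol/h.
N₂ fed = 6335 × 79/21 = 23830 lbmol/h.
Fuel reacted = 0.977 × 505 → ξ = 493.4 lbmol/h.
Outlet (n = n₀ + ν ξ):
  C₄H₁₀: 505 − 1(493.4) = 11.62
  O₂: 6335 − 6.5(493.4) = 3128
  N₂: 23830 (inert)
  CO₂: 0 + 4(493.4) = 1974
  H₂O: 0 + 5(493.4) = 2467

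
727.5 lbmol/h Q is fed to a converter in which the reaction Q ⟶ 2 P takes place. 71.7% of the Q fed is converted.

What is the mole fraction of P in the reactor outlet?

Q reacted = 0.717 × 727.5 = 521.6 lbmol/h; ν_Q = −1, so ξ = 521.6/1 = 521.6 lbmol/h.
Outlet amounts (n = n₀ + ν ξ):
  Q: 727.5 − 1(521.6) = 205.9
  P: 0 + 2(521.6) = 1043
Total out = 1249 lbmol/h; y_P = 1043 / 1249 = 0.8352.

0.835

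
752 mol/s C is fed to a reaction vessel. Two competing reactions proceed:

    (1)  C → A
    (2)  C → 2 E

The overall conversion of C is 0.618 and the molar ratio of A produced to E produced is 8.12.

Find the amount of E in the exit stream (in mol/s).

Conversion of C: C consumed = 0.618 × 752 = 464.7 mol/s = 1ξ₁ + 1ξ₂.
Selectivity: 1ξ₁ / (2ξ₂) = 8.12 → ξ₁ = 16.24 ξ₂.
Substitute: (1·16.24 + 1) ξ₂ = 464.7 → ξ₂ = 26.96 mol/s, ξ₁ = 437.8 mol/s.
Outlet amounts (n = n₀ + Σ ν·ξ):
  C: 752 − 1(437.8) − 1(26.96) = 287.3
  A: 0 + 1(437.8) = 437.8
  E: 0 + 2(26.96) = 53.91

53.9 mol/s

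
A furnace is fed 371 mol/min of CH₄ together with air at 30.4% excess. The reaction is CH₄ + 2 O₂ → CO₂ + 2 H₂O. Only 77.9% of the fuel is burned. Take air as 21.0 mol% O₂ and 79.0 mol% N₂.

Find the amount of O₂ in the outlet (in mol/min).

Stoichiometric O₂ = 2 × 371 = 742 mol/min; O₂ fed = 742 × 1.304 = 967.6 mol/min.
N₂ fed = 967.6 × 79/21 = 3640 mol/min.
Fuel reacted = 0.779 × 371 → ξ = 289 mol/min.
Outlet (n = n₀ + ν ξ):
  CH₄: 371 − 1(289) = 81.99
  O₂: 967.6 − 2(289) = 389.5
  N₂: 3640 (inert)
  CO₂: 0 + 1(289) = 289
  H₂O: 0 + 2(289) = 578

390 mol/min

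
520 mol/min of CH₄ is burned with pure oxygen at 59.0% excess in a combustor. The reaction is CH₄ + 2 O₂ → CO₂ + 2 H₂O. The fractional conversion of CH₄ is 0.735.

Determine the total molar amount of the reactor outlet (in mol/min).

Stoichiometric O₂ = 2 × 520 = 1040 mol/min; O₂ fed = 1040 × 1.590 = 1654 mol/min.
Fuel reacted = 0.735 × 520 → ξ = 382.2 mol/min.
Outlet (n = n₀ + ν ξ):
  CH₄: 520 − 1(382.2) = 137.8
  O₂: 1654 − 2(382.2) = 889.2
  CO₂: 0 + 1(382.2) = 382.2
  H₂O: 0 + 2(382.2) = 764.4
Total out = 137.8 + 889.2 + 382.2 + 764.4 = 2174 mol/min.

2170 mol/min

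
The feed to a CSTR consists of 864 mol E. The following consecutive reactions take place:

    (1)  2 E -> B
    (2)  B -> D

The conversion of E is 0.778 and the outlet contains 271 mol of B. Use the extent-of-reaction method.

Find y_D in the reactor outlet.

Conversion of E: E consumed = 2ξ₁ = 0.778 × 864 → ξ₁ = 336.1 mol.
B balance: n_B = 0 + 1ξ₁ − 1ξ₂ = 271 → ξ₂ = (1·336.1 − 271)/1 = 65.1 mol.
Outlet amounts (n = n₀ + Σ ν·ξ):
  E: 864 − 2(336.1) = 191.8
  B: 0 + 1(336.1) − 1(65.1) = 271
  D: 0 + 1(65.1) = 65.1
Total out = 527.9 mol; y_D = 65.1 / 527.9 = 0.1233.

0.123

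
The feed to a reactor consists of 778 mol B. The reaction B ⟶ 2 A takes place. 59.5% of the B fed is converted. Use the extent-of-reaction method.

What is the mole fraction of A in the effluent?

0.746

B reacted = 0.595 × 778 = 462.9 mol; ν_B = −1, so ξ = 462.9/1 = 462.9 mol.
Outlet amounts (n = n₀ + ν ξ):
  B: 778 − 1(462.9) = 315.1
  A: 0 + 2(462.9) = 925.8
Total out = 1241 mol; y_A = 925.8 / 1241 = 0.7461.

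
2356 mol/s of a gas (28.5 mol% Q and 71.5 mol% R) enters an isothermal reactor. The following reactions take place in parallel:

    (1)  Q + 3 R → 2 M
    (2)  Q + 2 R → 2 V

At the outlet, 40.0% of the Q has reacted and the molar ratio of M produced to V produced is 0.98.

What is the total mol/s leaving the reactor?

Conversion of Q: Q consumed = 0.4 × 671.5 = 268.6 mol/s = 1ξ₁ + 1ξ₂.
Selectivity: 2ξ₁ / (2ξ₂) = 0.98 → ξ₁ = 0.98 ξ₂.
Substitute: (1·0.98 + 1) ξ₂ = 268.6 → ξ₂ = 135.6 mol/s, ξ₁ = 132.9 mol/s.
Outlet amounts (n = n₀ + Σ ν·ξ):
  Q: 671.5 − 1(132.9) − 1(135.6) = 402.9
  R: 1685 − 3(132.9) − 2(135.6) = 1014
  M: 0 + 2(132.9) = 265.9
  V: 0 + 2(135.6) = 271.3
Total out = 402.9 + 1014 + 265.9 + 271.3 = 1954 mol/s.

1950 mol/s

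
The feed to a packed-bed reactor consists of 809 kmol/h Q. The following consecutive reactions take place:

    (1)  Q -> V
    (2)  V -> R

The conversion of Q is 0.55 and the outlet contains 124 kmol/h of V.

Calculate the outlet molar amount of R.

321 kmol/h

Conversion of Q: Q consumed = 1ξ₁ = 0.55 × 809 → ξ₁ = 445 kmol/h.
V balance: n_V = 0 + 1ξ₁ − 1ξ₂ = 124 → ξ₂ = (1·445 − 124)/1 = 321 kmol/h.
Outlet amounts (n = n₀ + Σ ν·ξ):
  Q: 809 − 1(445) = 364
  V: 0 + 1(445) − 1(321) = 124
  R: 0 + 1(321) = 321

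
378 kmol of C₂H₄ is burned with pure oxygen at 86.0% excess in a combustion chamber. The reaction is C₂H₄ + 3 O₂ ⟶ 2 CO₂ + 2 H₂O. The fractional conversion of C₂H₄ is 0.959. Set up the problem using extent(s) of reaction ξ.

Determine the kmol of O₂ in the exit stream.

Stoichiometric O₂ = 3 × 378 = 1134 kmol; O₂ fed = 1134 × 1.860 = 2109 kmol.
Fuel reacted = 0.959 × 378 → ξ = 362.5 kmol.
Outlet (n = n₀ + ν ξ):
  C₂H₄: 378 − 1(362.5) = 15.5
  O₂: 2109 − 3(362.5) = 1022
  CO₂: 0 + 2(362.5) = 725
  H₂O: 0 + 2(362.5) = 725

1020 kmol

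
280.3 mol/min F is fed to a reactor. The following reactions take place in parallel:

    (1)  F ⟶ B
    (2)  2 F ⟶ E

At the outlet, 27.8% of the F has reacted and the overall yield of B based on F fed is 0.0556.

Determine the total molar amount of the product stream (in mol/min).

Yield of B: 1ξ₁ / 280.3 = 0.0556 → ξ₁ = 15.58 mol/min.
Conversion of F: 1ξ₁ + 2ξ₂ = 0.278 × 280.3 = 77.92 → ξ₂ = 31.17 mol/min.
Outlet amounts (n = n₀ + Σ ν·ξ):
  F: 280.3 − 1(15.58) − 2(31.17) = 202.4
  B: 0 + 1(15.58) = 15.58
  E: 0 + 1(31.17) = 31.17
Total out = 202.4 + 15.58 + 31.17 = 249.1 mol/min.

249 mol/min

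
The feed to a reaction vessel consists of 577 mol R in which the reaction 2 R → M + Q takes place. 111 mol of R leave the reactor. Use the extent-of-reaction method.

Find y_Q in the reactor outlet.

For R: n = n₀ − 2ξ → 111 = 577 − 2ξ, giving ξ = 233 mol.
Outlet amounts (n = n₀ + ν ξ):
  R: 577 − 2(233) = 111
  M: 0 + 1(233) = 233
  Q: 0 + 1(233) = 233
Total out = 577 mol; y_Q = 233 / 577 = 0.4038.

0.404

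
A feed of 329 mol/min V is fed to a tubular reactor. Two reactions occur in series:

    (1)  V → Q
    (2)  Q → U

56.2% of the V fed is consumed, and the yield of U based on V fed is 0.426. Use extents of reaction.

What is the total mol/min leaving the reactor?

329 mol/min

Conversion of V: V consumed = 1ξ₁ = 0.562 × 329 → ξ₁ = 184.9 mol/min.
Yield of U: 1ξ₂ / 329 = 0.426 → ξ₂ = 140.2 mol/min.
Outlet amounts (n = n₀ + Σ ν·ξ):
  V: 329 − 1(184.9) = 144.1
  Q: 0 + 1(184.9) − 1(140.2) = 44.74
  U: 0 + 1(140.2) = 140.2
Total out = 144.1 + 44.74 + 140.2 = 329 mol/min.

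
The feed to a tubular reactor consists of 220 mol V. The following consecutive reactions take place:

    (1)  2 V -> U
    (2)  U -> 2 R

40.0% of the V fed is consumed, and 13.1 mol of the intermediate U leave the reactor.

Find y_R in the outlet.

Conversion of V: V consumed = 2ξ₁ = 0.4 × 220 → ξ₁ = 44 mol.
U balance: n_U = 0 + 1ξ₁ − 1ξ₂ = 13.1 → ξ₂ = (1·44 − 13.1)/1 = 30.9 mol.
Outlet amounts (n = n₀ + Σ ν·ξ):
  V: 220 − 2(44) = 132
  U: 0 + 1(44) − 1(30.9) = 13.1
  R: 0 + 2(30.9) = 61.8
Total out = 206.9 mol; y_R = 61.8 / 206.9 = 0.2987.

0.299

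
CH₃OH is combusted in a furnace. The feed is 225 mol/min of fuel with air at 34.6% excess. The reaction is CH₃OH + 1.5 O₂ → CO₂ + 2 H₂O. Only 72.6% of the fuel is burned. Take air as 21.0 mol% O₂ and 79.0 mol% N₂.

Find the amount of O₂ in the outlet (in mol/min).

Stoichiometric O₂ = 1.5 × 225 = 337.5 mol/min; O₂ fed = 337.5 × 1.346 = 454.3 mol/min.
N₂ fed = 454.3 × 79/21 = 1709 mol/min.
Fuel reacted = 0.726 × 225 → ξ = 163.3 mol/min.
Outlet (n = n₀ + ν ξ):
  CH₃OH: 225 − 1(163.3) = 61.65
  O₂: 454.3 − 1.5(163.3) = 209.3
  N₂: 1709 (inert)
  CO₂: 0 + 1(163.3) = 163.3
  H₂O: 0 + 2(163.3) = 326.7

209 mol/min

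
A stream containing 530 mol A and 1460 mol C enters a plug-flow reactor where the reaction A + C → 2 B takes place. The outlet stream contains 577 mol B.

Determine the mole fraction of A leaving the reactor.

0.121

For B: n = n₀ + 2ξ → 577 = 0 + 2ξ, giving ξ = 288.5 mol.
Outlet amounts (n = n₀ + ν ξ):
  A: 530 − 1(288.5) = 241.5
  C: 1460 − 1(288.5) = 1172
  B: 0 + 2(288.5) = 577
Total out = 1990 mol; y_A = 241.5 / 1990 = 0.1214.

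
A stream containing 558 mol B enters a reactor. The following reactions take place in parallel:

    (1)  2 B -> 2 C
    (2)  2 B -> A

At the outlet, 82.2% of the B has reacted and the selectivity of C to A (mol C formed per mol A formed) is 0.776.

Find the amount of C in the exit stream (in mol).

128 mol

Conversion of B: B consumed = 0.822 × 558 = 458.7 mol = 2ξ₁ + 2ξ₂.
Selectivity: 2ξ₁ / (1ξ₂) = 0.776 → ξ₁ = 0.388 ξ₂.
Substitute: (2·0.388 + 2) ξ₂ = 458.7 → ξ₂ = 165.2 mol, ξ₁ = 64.11 mol.
Outlet amounts (n = n₀ + Σ ν·ξ):
  B: 558 − 2(64.11) − 2(165.2) = 99.32
  C: 0 + 2(64.11) = 128.2
  A: 0 + 1(165.2) = 165.2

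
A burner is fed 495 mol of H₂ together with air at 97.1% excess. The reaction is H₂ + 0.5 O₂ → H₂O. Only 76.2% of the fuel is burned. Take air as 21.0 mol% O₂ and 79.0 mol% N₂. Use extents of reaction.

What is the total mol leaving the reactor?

2630 mol

Stoichiometric O₂ = 0.5 × 495 = 247.5 mol; O₂ fed = 247.5 × 1.971 = 487.8 mol.
N₂ fed = 487.8 × 79/21 = 1835 mol.
Fuel reacted = 0.762 × 495 → ξ = 377.2 mol.
Outlet (n = n₀ + ν ξ):
  H₂: 495 − 1(377.2) = 117.8
  O₂: 487.8 − 0.5(377.2) = 299.2
  N₂: 1835 (inert)
  H₂O: 0 + 1(377.2) = 377.2
Total out = 117.8 + 299.2 + 1835 + 377.2 = 2629 mol.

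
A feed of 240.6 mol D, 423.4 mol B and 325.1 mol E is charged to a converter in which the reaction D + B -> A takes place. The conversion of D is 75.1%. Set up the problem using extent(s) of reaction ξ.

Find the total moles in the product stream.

808 mol

D reacted = 0.751 × 240.6 = 180.7 mol; ν_D = −1, so ξ = 180.7/1 = 180.7 mol.
Outlet amounts (n = n₀ + ν ξ):
  D: 240.6 − 1(180.7) = 59.91
  B: 423.4 − 1(180.7) = 242.7
  A: 0 + 1(180.7) = 180.7
  E: 325.1 (inert)
Total out = 59.91 + 242.7 + 180.7 + 325.1 = 808.4 mol.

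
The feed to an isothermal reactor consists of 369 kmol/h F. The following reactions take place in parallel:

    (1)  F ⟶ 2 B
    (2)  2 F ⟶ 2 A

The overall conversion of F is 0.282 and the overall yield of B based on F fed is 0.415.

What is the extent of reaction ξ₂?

Yield of B: 2ξ₁ / 369 = 0.415 → ξ₁ = 76.57 kmol/h.
Conversion of F: 1ξ₁ + 2ξ₂ = 0.282 × 369 = 104.1 → ξ₂ = 13.75 kmol/h.
Outlet amounts (n = n₀ + Σ ν·ξ):
  F: 369 − 1(76.57) − 2(13.75) = 264.9
  B: 0 + 2(76.57) = 153.1
  A: 0 + 2(13.75) = 27.49

ξ₂ = 13.7 kmol/h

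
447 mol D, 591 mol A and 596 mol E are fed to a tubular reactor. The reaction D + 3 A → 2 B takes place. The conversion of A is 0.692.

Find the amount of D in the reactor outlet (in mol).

311 mol

A reacted = 0.692 × 591 = 409 mol; ν_A = −3, so ξ = 409/3 = 136.3 mol.
Outlet amounts (n = n₀ + ν ξ):
  D: 447 − 1(136.3) = 310.7
  A: 591 − 3(136.3) = 182
  B: 0 + 2(136.3) = 272.6
  E: 596 (inert)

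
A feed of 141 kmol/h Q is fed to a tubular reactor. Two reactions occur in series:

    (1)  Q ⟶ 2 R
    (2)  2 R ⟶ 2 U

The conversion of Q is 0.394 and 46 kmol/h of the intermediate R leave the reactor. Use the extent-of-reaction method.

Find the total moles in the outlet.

Conversion of Q: Q consumed = 1ξ₁ = 0.394 × 141 → ξ₁ = 55.55 kmol/h.
R balance: n_R = 0 + 2ξ₁ − 2ξ₂ = 46 → ξ₂ = (2·55.55 − 46)/2 = 32.55 kmol/h.
Outlet amounts (n = n₀ + Σ ν·ξ):
  Q: 141 − 1(55.55) = 85.45
  R: 0 + 2(55.55) − 2(32.55) = 46
  U: 0 + 2(32.55) = 65.11
Total out = 85.45 + 46 + 65.11 = 196.6 kmol/h.

197 kmol/h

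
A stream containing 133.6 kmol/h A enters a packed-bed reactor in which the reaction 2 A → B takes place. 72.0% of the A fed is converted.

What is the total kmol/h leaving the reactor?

85.5 kmol/h

A reacted = 0.72 × 133.6 = 96.19 kmol/h; ν_A = −2, so ξ = 96.19/2 = 48.1 kmol/h.
Outlet amounts (n = n₀ + ν ξ):
  A: 133.6 − 2(48.1) = 37.41
  B: 0 + 1(48.1) = 48.1
Total out = 37.41 + 48.1 = 85.5 kmol/h.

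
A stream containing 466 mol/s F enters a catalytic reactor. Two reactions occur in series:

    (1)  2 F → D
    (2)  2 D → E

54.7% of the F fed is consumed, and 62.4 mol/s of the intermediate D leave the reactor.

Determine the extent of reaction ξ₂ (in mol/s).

Conversion of F: F consumed = 2ξ₁ = 0.547 × 466 → ξ₁ = 127.5 mol/s.
D balance: n_D = 0 + 1ξ₁ − 2ξ₂ = 62.4 → ξ₂ = (1·127.5 − 62.4)/2 = 32.53 mol/s.
Outlet amounts (n = n₀ + Σ ν·ξ):
  F: 466 − 2(127.5) = 211.1
  D: 0 + 1(127.5) − 2(32.53) = 62.4
  E: 0 + 1(32.53) = 32.53

ξ₂ = 32.5 mol/s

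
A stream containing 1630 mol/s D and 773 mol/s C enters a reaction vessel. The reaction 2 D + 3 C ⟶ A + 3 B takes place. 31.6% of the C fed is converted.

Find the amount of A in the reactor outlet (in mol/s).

81.4 mol/s

C reacted = 0.316 × 773 = 244.3 mol/s; ν_C = −3, so ξ = 244.3/3 = 81.42 mol/s.
Outlet amounts (n = n₀ + ν ξ):
  D: 1630 − 2(81.42) = 1467
  C: 773 − 3(81.42) = 528.7
  A: 0 + 1(81.42) = 81.42
  B: 0 + 3(81.42) = 244.3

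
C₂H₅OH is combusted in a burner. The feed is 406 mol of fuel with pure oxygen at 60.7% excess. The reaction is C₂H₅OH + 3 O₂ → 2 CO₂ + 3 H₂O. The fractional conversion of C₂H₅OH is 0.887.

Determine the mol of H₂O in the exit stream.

Stoichiometric O₂ = 3 × 406 = 1218 mol; O₂ fed = 1218 × 1.607 = 1957 mol.
Fuel reacted = 0.887 × 406 → ξ = 360.1 mol.
Outlet (n = n₀ + ν ξ):
  C₂H₅OH: 406 − 1(360.1) = 45.88
  O₂: 1957 − 3(360.1) = 877
  CO₂: 0 + 2(360.1) = 720.2
  H₂O: 0 + 3(360.1) = 1080

1080 mol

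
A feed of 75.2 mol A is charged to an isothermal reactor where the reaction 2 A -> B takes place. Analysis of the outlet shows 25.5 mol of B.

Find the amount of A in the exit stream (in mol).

For B: n = n₀ + 1ξ → 25.5 = 0 + 1ξ, giving ξ = 25.5 mol.
Outlet amounts (n = n₀ + ν ξ):
  A: 75.2 − 2(25.5) = 24.2
  B: 0 + 1(25.5) = 25.5

24.2 mol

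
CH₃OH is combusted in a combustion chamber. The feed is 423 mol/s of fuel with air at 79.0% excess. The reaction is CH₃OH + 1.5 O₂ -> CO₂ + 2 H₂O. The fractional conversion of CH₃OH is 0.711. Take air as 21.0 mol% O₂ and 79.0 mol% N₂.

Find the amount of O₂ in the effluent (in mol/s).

685 mol/s

Stoichiometric O₂ = 1.5 × 423 = 634.5 mol/s; O₂ fed = 634.5 × 1.790 = 1136 mol/s.
N₂ fed = 1136 × 79/21 = 4273 mol/s.
Fuel reacted = 0.711 × 423 → ξ = 300.8 mol/s.
Outlet (n = n₀ + ν ξ):
  CH₃OH: 423 − 1(300.8) = 122.2
  O₂: 1136 − 1.5(300.8) = 684.6
  N₂: 4273 (inert)
  CO₂: 0 + 1(300.8) = 300.8
  H₂O: 0 + 2(300.8) = 601.5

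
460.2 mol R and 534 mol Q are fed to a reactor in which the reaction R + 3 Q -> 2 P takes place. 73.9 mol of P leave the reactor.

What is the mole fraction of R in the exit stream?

For P: n = n₀ + 2ξ → 73.9 = 0 + 2ξ, giving ξ = 36.95 mol.
Outlet amounts (n = n₀ + ν ξ):
  R: 460.2 − 1(36.95) = 423.2
  Q: 534 − 3(36.95) = 423.1
  P: 0 + 2(36.95) = 73.9
Total out = 920.3 mol; y_R = 423.2 / 920.3 = 0.4599.

0.46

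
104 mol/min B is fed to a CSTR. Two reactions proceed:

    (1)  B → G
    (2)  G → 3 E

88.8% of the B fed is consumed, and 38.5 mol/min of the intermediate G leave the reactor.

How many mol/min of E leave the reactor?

162 mol/min

Conversion of B: B consumed = 1ξ₁ = 0.888 × 104 → ξ₁ = 92.35 mol/min.
G balance: n_G = 0 + 1ξ₁ − 1ξ₂ = 38.5 → ξ₂ = (1·92.35 − 38.5)/1 = 53.85 mol/min.
Outlet amounts (n = n₀ + Σ ν·ξ):
  B: 104 − 1(92.35) = 11.65
  G: 0 + 1(92.35) − 1(53.85) = 38.5
  E: 0 + 3(53.85) = 161.6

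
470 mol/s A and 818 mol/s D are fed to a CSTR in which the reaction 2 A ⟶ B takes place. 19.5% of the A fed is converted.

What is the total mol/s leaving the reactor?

1240 mol/s

A reacted = 0.195 × 470 = 91.65 mol/s; ν_A = −2, so ξ = 91.65/2 = 45.83 mol/s.
Outlet amounts (n = n₀ + ν ξ):
  A: 470 − 2(45.83) = 378.4
  B: 0 + 1(45.83) = 45.83
  D: 818 (inert)
Total out = 378.4 + 45.83 + 818 = 1242 mol/s.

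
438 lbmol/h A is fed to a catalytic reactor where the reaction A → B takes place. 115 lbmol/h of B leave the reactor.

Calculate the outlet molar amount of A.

323 lbmol/h

For B: n = n₀ + 1ξ → 115 = 0 + 1ξ, giving ξ = 115 lbmol/h.
Outlet amounts (n = n₀ + ν ξ):
  A: 438 − 1(115) = 323
  B: 0 + 1(115) = 115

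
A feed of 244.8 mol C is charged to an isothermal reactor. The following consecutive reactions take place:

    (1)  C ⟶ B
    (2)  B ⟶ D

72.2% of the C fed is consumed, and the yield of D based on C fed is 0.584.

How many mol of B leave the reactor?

33.8 mol

Conversion of C: C consumed = 1ξ₁ = 0.722 × 244.8 → ξ₁ = 176.7 mol.
Yield of D: 1ξ₂ / 244.8 = 0.584 → ξ₂ = 143 mol.
Outlet amounts (n = n₀ + Σ ν·ξ):
  C: 244.8 − 1(176.7) = 68.05
  B: 0 + 1(176.7) − 1(143) = 33.78
  D: 0 + 1(143) = 143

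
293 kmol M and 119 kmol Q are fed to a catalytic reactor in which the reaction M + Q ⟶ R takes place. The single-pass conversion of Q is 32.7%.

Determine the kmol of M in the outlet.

254 kmol

Q reacted = 0.327 × 119 = 38.91 kmol; ν_Q = −1, so ξ = 38.91/1 = 38.91 kmol.
Outlet amounts (n = n₀ + ν ξ):
  M: 293 − 1(38.91) = 254.1
  Q: 119 − 1(38.91) = 80.09
  R: 0 + 1(38.91) = 38.91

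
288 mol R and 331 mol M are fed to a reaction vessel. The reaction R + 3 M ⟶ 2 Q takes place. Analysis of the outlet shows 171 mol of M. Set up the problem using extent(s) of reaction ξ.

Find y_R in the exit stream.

0.458

For M: n = n₀ − 3ξ → 171 = 331 − 3ξ, giving ξ = 53.33 mol.
Outlet amounts (n = n₀ + ν ξ):
  R: 288 − 1(53.33) = 234.7
  M: 331 − 3(53.33) = 171
  Q: 0 + 2(53.33) = 106.7
Total out = 512.3 mol; y_R = 234.7 / 512.3 = 0.458.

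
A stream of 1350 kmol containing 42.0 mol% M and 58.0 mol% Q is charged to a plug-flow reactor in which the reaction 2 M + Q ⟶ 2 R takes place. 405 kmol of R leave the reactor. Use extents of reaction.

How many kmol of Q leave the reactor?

580 kmol

For R: n = n₀ + 2ξ → 405 = 0 + 2ξ, giving ξ = 202.5 kmol.
Outlet amounts (n = n₀ + ν ξ):
  M: 567 − 2(202.5) = 162
  Q: 783 − 1(202.5) = 580.5
  R: 0 + 2(202.5) = 405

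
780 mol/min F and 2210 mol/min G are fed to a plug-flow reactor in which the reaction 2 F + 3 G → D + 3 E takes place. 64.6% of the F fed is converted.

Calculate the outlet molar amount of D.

F reacted = 0.646 × 780 = 503.9 mol/min; ν_F = −2, so ξ = 503.9/2 = 251.9 mol/min.
Outlet amounts (n = n₀ + ν ξ):
  F: 780 − 2(251.9) = 276.1
  G: 2210 − 3(251.9) = 1454
  D: 0 + 1(251.9) = 251.9
  E: 0 + 3(251.9) = 755.8

252 mol/min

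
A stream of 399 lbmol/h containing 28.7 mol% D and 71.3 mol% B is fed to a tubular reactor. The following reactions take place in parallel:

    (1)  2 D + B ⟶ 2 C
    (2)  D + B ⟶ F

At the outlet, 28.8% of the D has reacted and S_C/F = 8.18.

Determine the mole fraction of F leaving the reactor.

Conversion of D: D consumed = 0.288 × 114.5 = 32.98 lbmol/h = 2ξ₁ + 1ξ₂.
Selectivity: 2ξ₁ / (1ξ₂) = 8.18 → ξ₁ = 4.09 ξ₂.
Substitute: (2·4.09 + 1) ξ₂ = 32.98 → ξ₂ = 3.593 lbmol/h, ξ₁ = 14.69 lbmol/h.
Outlet amounts (n = n₀ + Σ ν·ξ):
  D: 114.5 − 2(14.69) − 1(3.593) = 81.53
  B: 284.5 − 1(14.69) − 1(3.593) = 266.2
  C: 0 + 2(14.69) = 29.39
  F: 0 + 1(3.593) = 3.593
Total out = 380.7 lbmol/h; y_F = 3.593 / 380.7 = 0.009436.

0.00944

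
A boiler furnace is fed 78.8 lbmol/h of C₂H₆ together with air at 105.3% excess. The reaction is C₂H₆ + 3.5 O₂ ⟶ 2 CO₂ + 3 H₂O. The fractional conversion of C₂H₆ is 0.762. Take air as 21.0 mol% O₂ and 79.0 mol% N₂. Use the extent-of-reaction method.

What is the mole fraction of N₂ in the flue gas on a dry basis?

0.811

Stoichiometric O₂ = 3.5 × 78.8 = 275.8 lbmol/h; O₂ fed = 275.8 × 2.053 = 566.2 lbmol/h.
N₂ fed = 566.2 × 79/21 = 2130 lbmol/h.
Fuel reacted = 0.762 × 78.8 → ξ = 60.05 lbmol/h.
Outlet (n = n₀ + ν ξ):
  C₂H₆: 78.8 − 1(60.05) = 18.75
  O₂: 566.2 − 3.5(60.05) = 356.1
  N₂: 2130 (inert)
  CO₂: 0 + 2(60.05) = 120.1
  H₂O: 0 + 3(60.05) = 180.1
Dry total = 2625 lbmol/h; y_N₂ (dry) = 2130 / 2625 = 0.8115.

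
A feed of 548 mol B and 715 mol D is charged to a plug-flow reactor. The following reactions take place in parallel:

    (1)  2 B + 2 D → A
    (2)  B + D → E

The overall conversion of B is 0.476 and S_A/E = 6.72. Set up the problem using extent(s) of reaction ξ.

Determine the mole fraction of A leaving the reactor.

Conversion of B: B consumed = 0.476 × 548 = 260.8 mol = 2ξ₁ + 1ξ₂.
Selectivity: 1ξ₁ / (1ξ₂) = 6.72 → ξ₁ = 6.72 ξ₂.
Substitute: (2·6.72 + 1) ξ₂ = 260.8 → ξ₂ = 18.06 mol, ξ₁ = 121.4 mol.
Outlet amounts (n = n₀ + Σ ν·ξ):
  B: 548 − 2(121.4) − 1(18.06) = 287.2
  D: 715 − 2(121.4) − 1(18.06) = 454.2
  A: 0 + 1(121.4) = 121.4
  E: 0 + 1(18.06) = 18.06
Total out = 880.8 mol; y_A = 121.4 / 880.8 = 0.1378.

0.138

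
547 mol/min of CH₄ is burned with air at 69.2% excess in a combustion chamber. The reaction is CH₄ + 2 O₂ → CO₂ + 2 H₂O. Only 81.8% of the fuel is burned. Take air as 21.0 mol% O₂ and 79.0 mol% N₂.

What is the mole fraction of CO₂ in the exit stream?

0.0478

Stoichiometric O₂ = 2 × 547 = 1094 mol/min; O₂ fed = 1094 × 1.692 = 1851 mol/min.
N₂ fed = 1851 × 79/21 = 6963 mol/min.
Fuel reacted = 0.818 × 547 → ξ = 447.4 mol/min.
Outlet (n = n₀ + ν ξ):
  CH₄: 547 − 1(447.4) = 99.55
  O₂: 1851 − 2(447.4) = 956.2
  N₂: 6963 (inert)
  CO₂: 0 + 1(447.4) = 447.4
  H₂O: 0 + 2(447.4) = 894.9
Total out = 9362 mol/min; y_CO₂ = 447.4 / 9362 = 0.0478.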